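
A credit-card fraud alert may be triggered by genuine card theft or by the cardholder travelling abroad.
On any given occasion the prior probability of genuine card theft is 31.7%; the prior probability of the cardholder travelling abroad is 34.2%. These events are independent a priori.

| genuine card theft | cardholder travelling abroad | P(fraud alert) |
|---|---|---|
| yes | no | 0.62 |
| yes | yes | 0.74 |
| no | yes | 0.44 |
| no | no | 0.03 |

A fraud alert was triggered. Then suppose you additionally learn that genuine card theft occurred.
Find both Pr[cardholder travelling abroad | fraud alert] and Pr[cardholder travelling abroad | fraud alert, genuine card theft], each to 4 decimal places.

By total probability over the 4 (genuine card theft, cardholder travelling abroad) configurations:
  P(fraud alert) = 0.03×0.683×0.658 + 0.44×0.683×0.342 + 0.62×0.317×0.658 + 0.74×0.317×0.342
        = 0.013482 + 0.102778 + 0.129323 + 0.080226 = 0.325809
The terms with cardholder travelling abroad present sum to 0.183004, so
  P(cardholder travelling abroad | fraud alert) = 0.183004 / 0.325809 ≈ 0.5617

With the extra evidence:
Numerator (weight on configurations with cardholder travelling abroad): 0.74×0.342 = 0.253080
The normalizing constant is 0.62×0.658 + 0.74×0.342 = 0.661040
Posterior = 0.253080 / 0.661040 ≈ 0.3829

Pr[cardholder travelling abroad | fraud alert] ≈ 0.5617; Pr[cardholder travelling abroad | fraud alert, genuine card theft] ≈ 0.3829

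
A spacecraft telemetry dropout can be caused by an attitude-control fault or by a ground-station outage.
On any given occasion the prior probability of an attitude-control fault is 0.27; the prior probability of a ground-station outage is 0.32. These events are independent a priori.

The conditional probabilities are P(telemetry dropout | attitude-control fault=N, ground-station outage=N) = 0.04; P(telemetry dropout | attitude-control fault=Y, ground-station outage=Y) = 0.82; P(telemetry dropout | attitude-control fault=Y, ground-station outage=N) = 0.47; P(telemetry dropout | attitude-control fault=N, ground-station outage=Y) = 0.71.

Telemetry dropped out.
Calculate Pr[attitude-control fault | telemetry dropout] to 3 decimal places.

Pr[attitude-control fault | telemetry dropout] ≈ 0.458

Sum P(telemetry dropout|·) weighted by the priors over the 4 (attitude-control fault, ground-station outage) configurations:
  P(telemetry dropout) = 0.04*0.73*0.68 + 0.71*0.73*0.32 + 0.47*0.27*0.68 + 0.82*0.27*0.32
        = 0.019856 + 0.165856 + 0.086292 + 0.070848 = 0.342852
The terms with attitude-control fault present sum to 0.157140, so
  P(attitude-control fault | telemetry dropout) = 0.157140 / 0.342852 ≈ 0.458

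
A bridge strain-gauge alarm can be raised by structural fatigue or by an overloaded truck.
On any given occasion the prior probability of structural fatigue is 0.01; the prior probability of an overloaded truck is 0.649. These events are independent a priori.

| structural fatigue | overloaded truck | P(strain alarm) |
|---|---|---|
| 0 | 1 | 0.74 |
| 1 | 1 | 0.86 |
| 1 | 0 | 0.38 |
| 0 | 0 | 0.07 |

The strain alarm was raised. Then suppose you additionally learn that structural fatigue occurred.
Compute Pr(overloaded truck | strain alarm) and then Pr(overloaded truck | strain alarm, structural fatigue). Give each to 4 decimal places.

Pr(overloaded truck | strain alarm) ≈ 0.9494; Pr(overloaded truck | strain alarm, structural fatigue) ≈ 0.8071

Weight on overloaded truck=true, given the evidence: 0.475457 + 0.005581 = 0.481038
Denominator P(strain alarm): 0.07·0.99·0.351 + 0.74·0.99·0.649 + 0.38·0.01·0.351 + 0.86·0.01·0.649 = 0.506696
P(overloaded truck | strain alarm) = 0.481038/0.506696 ≈ 0.9494

With the extra evidence:
For the numerator, keep only overloaded truck=true terms: 0.86×0.649 = 0.558140
The normalizing constant is 0.38×0.351 + 0.86×0.649 = 0.691520
Posterior = 0.558140 / 0.691520 ≈ 0.8071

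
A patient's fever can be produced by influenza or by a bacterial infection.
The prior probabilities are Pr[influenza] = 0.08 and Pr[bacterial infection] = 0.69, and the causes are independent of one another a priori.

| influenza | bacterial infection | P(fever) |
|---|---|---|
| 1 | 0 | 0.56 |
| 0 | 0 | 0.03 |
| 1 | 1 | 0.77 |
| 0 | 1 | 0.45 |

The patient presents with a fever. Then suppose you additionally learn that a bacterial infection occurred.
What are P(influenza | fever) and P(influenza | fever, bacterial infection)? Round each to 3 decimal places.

P(influenza | fever) ≈ 0.161; P(influenza | fever, bacterial infection) ≈ 0.130

Enumerate the 4 (influenza, bacterial infection) configurations and weight by the priors:
  P(fever) = 0.03×0.92×0.31 + 0.45×0.92×0.69 + 0.56×0.08×0.31 + 0.77×0.08×0.69
        = 0.008556 + 0.285660 + 0.013888 + 0.042504 = 0.350608
The terms with influenza present sum to 0.056392, so
  P(influenza | fever) = 0.056392 / 0.350608 ≈ 0.161

Now also conditioning on bacterial infection=true:
P(fever | bacterial infection) = 0.45*0.92 + 0.77*0.08 = 0.414000 + 0.061600 = 0.475600
Restricting to configurations with influenza present: 0.77*0.08 = 0.061600.
P(influenza | fever, bacterial infection) = 0.061600 / 0.475600 ≈ 0.130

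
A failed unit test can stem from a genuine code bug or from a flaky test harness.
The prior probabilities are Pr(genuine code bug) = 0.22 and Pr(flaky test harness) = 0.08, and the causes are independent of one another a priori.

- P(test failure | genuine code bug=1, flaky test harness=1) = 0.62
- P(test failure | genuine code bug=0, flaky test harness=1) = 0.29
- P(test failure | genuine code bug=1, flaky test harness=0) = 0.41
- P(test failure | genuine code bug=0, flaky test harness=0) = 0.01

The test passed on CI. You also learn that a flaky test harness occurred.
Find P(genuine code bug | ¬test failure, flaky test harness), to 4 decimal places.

Enumerate both values of genuine code bug and weight by the priors:
  P(¬test failure | flaky test harness) = 0.71×0.78 + 0.38×0.22
        = 0.553800 + 0.083600 = 0.637400
The terms with genuine code bug present sum to 0.083600, so
  P(genuine code bug | ¬test failure, flaky test harness) = 0.083600 / 0.637400 ≈ 0.1312

P(genuine code bug | ¬test failure, flaky test harness) ≈ 0.1312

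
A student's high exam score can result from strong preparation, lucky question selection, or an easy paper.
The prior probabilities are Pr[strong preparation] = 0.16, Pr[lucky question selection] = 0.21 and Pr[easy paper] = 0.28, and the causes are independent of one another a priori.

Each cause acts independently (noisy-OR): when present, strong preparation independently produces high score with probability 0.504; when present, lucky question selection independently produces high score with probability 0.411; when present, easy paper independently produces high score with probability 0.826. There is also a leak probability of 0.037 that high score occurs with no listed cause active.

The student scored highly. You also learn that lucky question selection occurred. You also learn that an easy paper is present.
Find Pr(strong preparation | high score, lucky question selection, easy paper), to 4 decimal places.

Pr(strong preparation | high score, lucky question selection, easy paper) ≈ 0.1674

Under noisy-OR, P(high score | causes) = 1 − (1−0.037)·∏(1−qᵢ) over the active causes.
Weight on strong preparation=true, given the evidence: 0.951048*0.16 = 0.152168
The normalizing constant is 0.901306*0.84 + 0.951048*0.16 = 0.909265
Posterior = 0.152168 / 0.909265 ≈ 0.1674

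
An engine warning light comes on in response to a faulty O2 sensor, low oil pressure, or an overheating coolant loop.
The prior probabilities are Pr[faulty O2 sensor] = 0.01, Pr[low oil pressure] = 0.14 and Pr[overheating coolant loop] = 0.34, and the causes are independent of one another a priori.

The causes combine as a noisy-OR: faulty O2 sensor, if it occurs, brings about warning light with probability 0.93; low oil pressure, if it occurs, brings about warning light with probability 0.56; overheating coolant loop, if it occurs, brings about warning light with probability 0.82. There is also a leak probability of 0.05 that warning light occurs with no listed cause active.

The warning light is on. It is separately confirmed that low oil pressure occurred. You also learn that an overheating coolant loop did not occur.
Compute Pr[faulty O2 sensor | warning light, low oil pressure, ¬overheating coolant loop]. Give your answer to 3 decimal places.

Pr[faulty O2 sensor | warning light, low oil pressure, ¬overheating coolant loop] ≈ 0.017

Under noisy-OR, P(warning light | causes) = 1 − (1−0.05)·∏(1−qᵢ) over the active causes.
By total probability over both values of faulty O2 sensor:
  P(warning light | low oil pressure, ¬overheating coolant loop) = 0.582*0.99 + 0.97074*0.01
        = 0.576180 + 0.009707 = 0.585887
Keeping only the faulty O2 sensor-present terms gives 0.009707, so
  P(faulty O2 sensor | warning light, low oil pressure, ¬overheating coolant loop) = 0.009707 / 0.585887 ≈ 0.017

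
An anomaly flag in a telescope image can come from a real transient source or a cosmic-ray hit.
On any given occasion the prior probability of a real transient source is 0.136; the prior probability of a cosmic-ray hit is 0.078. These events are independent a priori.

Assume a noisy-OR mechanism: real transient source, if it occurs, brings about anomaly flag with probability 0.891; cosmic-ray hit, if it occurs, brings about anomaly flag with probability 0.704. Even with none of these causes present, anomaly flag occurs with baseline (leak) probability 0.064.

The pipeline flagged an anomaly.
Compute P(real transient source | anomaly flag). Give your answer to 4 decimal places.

Under noisy-OR, P(anomaly flag | causes) = 1 − (1−0.064)·∏(1−qᵢ) over the active causes.
Enumerate the 4 (real transient source, cosmic-ray hit) configurations and weight by the priors:
  P(anomaly flag) = 0.064·0.864·0.922 + 0.722944·0.864·0.078 + 0.897976·0.136·0.922 + 0.969801·0.136·0.078
        = 0.050983 + 0.048721 + 0.112599 + 0.010288 = 0.222591
The terms with real transient source present sum to 0.122887, so
  P(real transient source | anomaly flag) = 0.122887 / 0.222591 ≈ 0.5521

P(real transient source | anomaly flag) ≈ 0.5521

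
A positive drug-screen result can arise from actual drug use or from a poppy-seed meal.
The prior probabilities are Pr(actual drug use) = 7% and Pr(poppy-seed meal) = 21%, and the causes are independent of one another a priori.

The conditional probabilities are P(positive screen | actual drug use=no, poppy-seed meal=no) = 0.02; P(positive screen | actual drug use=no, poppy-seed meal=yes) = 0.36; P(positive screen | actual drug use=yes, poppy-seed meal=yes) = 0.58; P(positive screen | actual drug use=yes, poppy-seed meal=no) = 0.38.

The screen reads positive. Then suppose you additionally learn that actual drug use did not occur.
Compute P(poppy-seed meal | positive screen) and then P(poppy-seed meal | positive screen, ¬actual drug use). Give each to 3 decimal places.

P(poppy-seed meal | positive screen) ≈ 0.688; P(poppy-seed meal | positive screen, ¬actual drug use) ≈ 0.827

P(positive screen) = 0.02·0.93·0.79 + 0.36·0.93·0.21 + 0.38·0.07·0.79 + 0.58·0.07·0.21 = 0.014694 + 0.070308 + 0.021014 + 0.008526 = 0.114542
Restricting to configurations with poppy-seed meal present: 0.070308 + 0.008526 = 0.078834.
P(poppy-seed meal | positive screen) = 0.078834 / 0.114542 ≈ 0.688

Now condition on the additional information:
Weight on poppy-seed meal=true, given the evidence: 0.36*0.21 = 0.075600
Denominator P(positive screen | ¬actual drug use): 0.02*0.79 + 0.36*0.21 = 0.091400
Posterior = 0.075600 / 0.091400 ≈ 0.827
Ruling out actual drug use raises the posterior on poppy-seed meal — the flip side of explaining away.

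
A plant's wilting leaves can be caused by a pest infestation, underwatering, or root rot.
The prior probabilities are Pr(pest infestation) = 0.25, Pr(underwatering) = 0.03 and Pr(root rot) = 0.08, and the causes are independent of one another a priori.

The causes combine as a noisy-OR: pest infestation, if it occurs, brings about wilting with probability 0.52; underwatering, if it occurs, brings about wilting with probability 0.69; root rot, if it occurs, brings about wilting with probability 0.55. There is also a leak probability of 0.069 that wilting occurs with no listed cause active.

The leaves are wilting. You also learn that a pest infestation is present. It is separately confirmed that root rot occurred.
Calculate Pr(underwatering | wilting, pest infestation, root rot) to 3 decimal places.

Pr(underwatering | wilting, pest infestation, root rot) ≈ 0.035

Under noisy-OR, P(wilting | causes) = 1 − (1−0.069)·∏(1−qᵢ) over the active causes.
P(wilting | pest infestation, root rot) = 0.798904*0.97 + 0.93766*0.03 = 0.774937 + 0.028130 = 0.803067
Restricting to configurations with underwatering present: 0.93766*0.03 = 0.028130.
So P(underwatering | wilting, pest infestation, root rot) = 0.028130/0.803067 ≈ 0.035.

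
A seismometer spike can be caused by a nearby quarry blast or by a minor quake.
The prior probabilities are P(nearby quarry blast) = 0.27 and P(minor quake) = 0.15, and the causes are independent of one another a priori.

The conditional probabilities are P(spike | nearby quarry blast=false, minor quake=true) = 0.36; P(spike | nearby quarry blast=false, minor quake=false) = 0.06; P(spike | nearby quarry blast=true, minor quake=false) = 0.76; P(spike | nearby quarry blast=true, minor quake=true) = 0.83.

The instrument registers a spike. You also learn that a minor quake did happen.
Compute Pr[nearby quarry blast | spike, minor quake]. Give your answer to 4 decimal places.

Pr[nearby quarry blast | spike, minor quake] ≈ 0.4603

Enumerate both values of nearby quarry blast and weight by the priors:
  P(spike | minor quake) = 0.36*0.73 + 0.83*0.27
        = 0.262800 + 0.224100 = 0.486900
The terms with nearby quarry blast present sum to 0.224100, so
  P(nearby quarry blast | spike, minor quake) = 0.224100 / 0.486900 ≈ 0.4603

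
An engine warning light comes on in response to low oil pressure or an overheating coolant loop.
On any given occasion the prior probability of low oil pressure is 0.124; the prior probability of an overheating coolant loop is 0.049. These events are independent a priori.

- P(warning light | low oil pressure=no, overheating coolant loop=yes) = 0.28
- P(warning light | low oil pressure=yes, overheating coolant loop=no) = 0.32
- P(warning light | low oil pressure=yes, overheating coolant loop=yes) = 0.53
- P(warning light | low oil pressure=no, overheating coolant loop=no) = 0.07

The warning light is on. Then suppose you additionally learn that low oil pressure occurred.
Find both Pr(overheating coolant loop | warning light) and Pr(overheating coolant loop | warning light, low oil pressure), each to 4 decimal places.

Pr(overheating coolant loop | warning light) ≈ 0.1369; Pr(overheating coolant loop | warning light, low oil pressure) ≈ 0.0786

By total probability over the 4 (low oil pressure, overheating coolant loop) configurations:
  P(warning light) = 0.07×0.876×0.951 + 0.28×0.876×0.049 + 0.32×0.124×0.951 + 0.53×0.124×0.049
        = 0.058315 + 0.012019 + 0.037736 + 0.003220 = 0.111290
The terms with overheating coolant loop present sum to 0.015239, so
  P(overheating coolant loop | warning light) = 0.015239 / 0.111290 ≈ 0.1369

Now also conditioning on low oil pressure=true:
Sum P(warning light|·) weighted by the priors over both values of overheating coolant loop:
  P(warning light | low oil pressure) = 0.32·0.951 + 0.53·0.049
        = 0.304320 + 0.025970 = 0.330290
The terms with overheating coolant loop present sum to 0.025970, so
  P(overheating coolant loop | warning light, low oil pressure) = 0.025970 / 0.330290 ≈ 0.0786
— low oil pressure explains away the evidence for overheating coolant loop.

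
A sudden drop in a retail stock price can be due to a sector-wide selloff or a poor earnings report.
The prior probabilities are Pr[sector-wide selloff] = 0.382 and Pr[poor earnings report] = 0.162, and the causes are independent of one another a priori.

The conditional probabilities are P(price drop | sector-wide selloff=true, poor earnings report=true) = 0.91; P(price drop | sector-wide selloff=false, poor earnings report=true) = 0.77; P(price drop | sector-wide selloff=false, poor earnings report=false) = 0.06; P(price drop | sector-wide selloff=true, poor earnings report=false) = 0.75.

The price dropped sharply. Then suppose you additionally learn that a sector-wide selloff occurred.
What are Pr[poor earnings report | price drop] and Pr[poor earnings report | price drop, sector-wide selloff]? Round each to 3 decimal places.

P(price drop) = 0.06·0.618·0.838 + 0.77·0.618·0.162 + 0.75·0.382·0.838 + 0.91·0.382·0.162 = 0.031073 + 0.077089 + 0.240087 + 0.056314 = 0.404563
The poor earnings report-present share is 0.077089 + 0.056314 = 0.133403.
So P(poor earnings report | price drop) = 0.133403/0.404563 ≈ 0.330.

With the extra evidence:
For the numerator, keep only poor earnings report=true terms: 0.91*0.162 = 0.147420
Normalizer over all consistent configurations: 0.75*0.838 + 0.91*0.162 = 0.775920
Posterior = 0.147420 / 0.775920 ≈ 0.190

Pr[poor earnings report | price drop] ≈ 0.330; Pr[poor earnings report | price drop, sector-wide selloff] ≈ 0.190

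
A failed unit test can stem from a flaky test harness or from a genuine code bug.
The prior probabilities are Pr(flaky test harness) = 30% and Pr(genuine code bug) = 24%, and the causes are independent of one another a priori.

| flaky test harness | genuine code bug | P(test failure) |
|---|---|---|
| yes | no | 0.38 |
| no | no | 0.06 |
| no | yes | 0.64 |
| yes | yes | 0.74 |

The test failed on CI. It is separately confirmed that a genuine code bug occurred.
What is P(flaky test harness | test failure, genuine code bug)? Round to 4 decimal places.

P(flaky test harness | test failure, genuine code bug) ≈ 0.3313

P(test failure | genuine code bug) = 0.64·0.7 + 0.74·0.3 = 0.448000 + 0.222000 = 0.670000
The flaky test harness-present share is 0.74·0.3 = 0.222000.
Hence the posterior is 0.222000/0.670000 ≈ 0.3313.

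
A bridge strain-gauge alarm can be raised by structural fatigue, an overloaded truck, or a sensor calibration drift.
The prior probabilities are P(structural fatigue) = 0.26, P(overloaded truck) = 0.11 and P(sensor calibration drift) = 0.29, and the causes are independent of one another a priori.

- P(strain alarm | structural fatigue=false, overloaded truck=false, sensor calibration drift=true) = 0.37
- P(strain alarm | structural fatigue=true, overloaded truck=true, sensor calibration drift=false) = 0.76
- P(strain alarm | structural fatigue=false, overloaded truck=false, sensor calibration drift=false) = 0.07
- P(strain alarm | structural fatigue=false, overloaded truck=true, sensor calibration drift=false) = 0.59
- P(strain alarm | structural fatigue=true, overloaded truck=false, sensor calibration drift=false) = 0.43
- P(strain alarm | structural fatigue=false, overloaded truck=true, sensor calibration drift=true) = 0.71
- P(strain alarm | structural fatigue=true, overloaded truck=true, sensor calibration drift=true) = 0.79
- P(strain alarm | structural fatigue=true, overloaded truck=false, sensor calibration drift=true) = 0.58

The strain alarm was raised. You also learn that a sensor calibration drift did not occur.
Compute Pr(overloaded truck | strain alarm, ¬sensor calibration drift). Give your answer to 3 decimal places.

Sum P(strain alarm|·) weighted by the priors over the 4 (structural fatigue, overloaded truck) configurations:
  P(strain alarm | ¬sensor calibration drift) = 0.07×0.74×0.89 + 0.59×0.74×0.11 + 0.43×0.26×0.89 + 0.76×0.26×0.11
        = 0.046102 + 0.048026 + 0.099502 + 0.021736 = 0.215366
Configurations with overloaded truck contribute 0.069762, so
  P(overloaded truck | strain alarm, ¬sensor calibration drift) = 0.069762 / 0.215366 ≈ 0.324

Pr(overloaded truck | strain alarm, ¬sensor calibration drift) ≈ 0.324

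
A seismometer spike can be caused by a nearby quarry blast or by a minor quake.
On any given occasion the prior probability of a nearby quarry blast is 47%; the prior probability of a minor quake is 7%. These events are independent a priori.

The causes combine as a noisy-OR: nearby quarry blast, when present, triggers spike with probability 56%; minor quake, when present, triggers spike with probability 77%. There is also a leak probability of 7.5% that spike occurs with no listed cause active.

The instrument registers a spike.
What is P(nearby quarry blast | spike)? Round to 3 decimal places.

P(nearby quarry blast | spike) ≈ 0.814

Under noisy-OR, P(spike | causes) = 1 − (1−0.075)·∏(1−qᵢ) over the active causes.
Enumerate the 4 (nearby quarry blast, minor quake) configurations and weight by the priors:
  P(spike) = 0.075*0.53*0.93 + 0.78725*0.53*0.07 + 0.593*0.47*0.93 + 0.90639*0.47*0.07
        = 0.036968 + 0.029207 + 0.259200 + 0.029820 = 0.355195
Keeping only the nearby quarry blast-present terms gives 0.289020, so
  P(nearby quarry blast | spike) = 0.289020 / 0.355195 ≈ 0.814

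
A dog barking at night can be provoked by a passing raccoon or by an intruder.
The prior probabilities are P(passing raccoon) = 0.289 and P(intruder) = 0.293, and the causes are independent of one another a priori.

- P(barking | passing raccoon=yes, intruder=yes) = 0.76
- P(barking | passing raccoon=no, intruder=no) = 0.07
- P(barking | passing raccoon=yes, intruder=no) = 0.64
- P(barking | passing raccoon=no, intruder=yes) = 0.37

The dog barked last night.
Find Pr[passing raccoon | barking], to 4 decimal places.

For the numerator, keep only passing raccoon=true terms: 0.130767 + 0.064355 = 0.195122
The normalizing constant is 0.07*0.711*0.707 + 0.37*0.711*0.293 + 0.64*0.289*0.707 + 0.76*0.289*0.293 = 0.307389
Posterior = 0.195122 / 0.307389 ≈ 0.6348

Pr[passing raccoon | barking] ≈ 0.6348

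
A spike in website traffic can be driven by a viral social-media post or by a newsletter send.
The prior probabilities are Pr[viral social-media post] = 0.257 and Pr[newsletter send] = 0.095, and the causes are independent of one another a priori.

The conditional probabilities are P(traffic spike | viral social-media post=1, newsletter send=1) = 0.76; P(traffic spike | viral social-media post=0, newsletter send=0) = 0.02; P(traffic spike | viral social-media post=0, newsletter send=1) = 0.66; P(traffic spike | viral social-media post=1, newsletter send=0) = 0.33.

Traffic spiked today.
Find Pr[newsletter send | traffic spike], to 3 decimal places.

Pr[newsletter send | traffic spike] ≈ 0.419

P(traffic spike) = 0.02·0.743·0.905 + 0.66·0.743·0.095 + 0.33·0.257·0.905 + 0.76·0.257·0.095 = 0.013448 + 0.046586 + 0.076753 + 0.018555 = 0.155342
Of this, 0.065141 comes from 0.046586 + 0.018555 (the newsletter send=true cases).
P(newsletter send | traffic spike) = 0.065141 / 0.155342 ≈ 0.419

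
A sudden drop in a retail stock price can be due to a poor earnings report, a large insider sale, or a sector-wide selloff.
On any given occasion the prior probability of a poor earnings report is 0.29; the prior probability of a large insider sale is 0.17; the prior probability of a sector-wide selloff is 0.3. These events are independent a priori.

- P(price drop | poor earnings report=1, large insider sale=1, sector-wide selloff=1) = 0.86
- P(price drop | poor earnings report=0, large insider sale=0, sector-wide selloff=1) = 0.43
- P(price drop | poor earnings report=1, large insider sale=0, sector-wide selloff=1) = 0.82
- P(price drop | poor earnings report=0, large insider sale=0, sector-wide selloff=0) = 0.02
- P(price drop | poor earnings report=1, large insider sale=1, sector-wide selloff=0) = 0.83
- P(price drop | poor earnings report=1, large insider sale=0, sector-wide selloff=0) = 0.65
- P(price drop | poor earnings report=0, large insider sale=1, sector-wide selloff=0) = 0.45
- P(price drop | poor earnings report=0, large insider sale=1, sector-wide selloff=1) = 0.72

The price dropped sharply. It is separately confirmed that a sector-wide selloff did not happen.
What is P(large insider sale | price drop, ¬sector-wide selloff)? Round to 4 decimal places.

P(price drop | ¬sector-wide selloff) = 0.02×0.71×0.83 + 0.45×0.71×0.17 + 0.65×0.29×0.83 + 0.83×0.29×0.17 = 0.011786 + 0.054315 + 0.156455 + 0.040919 = 0.263475
Of this, 0.095234 comes from 0.054315 + 0.040919 (the large insider sale=true cases).
P(large insider sale | price drop, ¬sector-wide selloff) = 0.095234 / 0.263475 ≈ 0.3615

P(large insider sale | price drop, ¬sector-wide selloff) ≈ 0.3615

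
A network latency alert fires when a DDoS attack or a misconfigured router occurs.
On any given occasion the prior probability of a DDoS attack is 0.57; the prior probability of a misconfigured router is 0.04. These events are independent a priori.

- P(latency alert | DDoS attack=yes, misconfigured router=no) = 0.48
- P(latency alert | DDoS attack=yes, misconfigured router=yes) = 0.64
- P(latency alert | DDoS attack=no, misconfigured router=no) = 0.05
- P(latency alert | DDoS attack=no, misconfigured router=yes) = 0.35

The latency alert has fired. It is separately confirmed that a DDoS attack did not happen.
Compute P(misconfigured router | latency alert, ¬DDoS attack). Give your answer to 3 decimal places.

P(misconfigured router | latency alert, ¬DDoS attack) ≈ 0.226

Numerator (weight on configurations with misconfigured router): 0.35·0.04 = 0.014000
Normalizer over all consistent configurations: 0.05·0.96 + 0.35·0.04 = 0.062000
Posterior = 0.014000 / 0.062000 ≈ 0.226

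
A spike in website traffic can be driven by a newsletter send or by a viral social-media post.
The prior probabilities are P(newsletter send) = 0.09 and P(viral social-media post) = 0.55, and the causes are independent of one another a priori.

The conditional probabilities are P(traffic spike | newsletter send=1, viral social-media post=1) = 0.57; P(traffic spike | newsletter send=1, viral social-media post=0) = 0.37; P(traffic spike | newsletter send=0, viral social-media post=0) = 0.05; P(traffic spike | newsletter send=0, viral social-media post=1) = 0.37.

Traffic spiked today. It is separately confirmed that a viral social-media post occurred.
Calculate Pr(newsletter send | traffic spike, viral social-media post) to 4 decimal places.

Weight on newsletter send=true, given the evidence: 0.57×0.09 = 0.051300
The normalizing constant is 0.37×0.91 + 0.57×0.09 = 0.388000
Posterior = 0.051300 / 0.388000 ≈ 0.1322

Pr(newsletter send | traffic spike, viral social-media post) ≈ 0.1322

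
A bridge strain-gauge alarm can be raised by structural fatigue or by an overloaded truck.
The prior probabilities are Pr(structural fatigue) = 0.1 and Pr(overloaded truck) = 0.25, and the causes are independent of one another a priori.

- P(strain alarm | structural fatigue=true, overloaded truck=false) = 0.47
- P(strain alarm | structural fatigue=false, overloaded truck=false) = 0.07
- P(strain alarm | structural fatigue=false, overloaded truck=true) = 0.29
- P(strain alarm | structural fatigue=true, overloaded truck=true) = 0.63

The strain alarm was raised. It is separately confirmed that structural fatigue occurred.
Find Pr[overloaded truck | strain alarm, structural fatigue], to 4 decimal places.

Pr[overloaded truck | strain alarm, structural fatigue] ≈ 0.3088

By total probability over both values of overloaded truck:
  P(strain alarm | structural fatigue) = 0.47·0.75 + 0.63·0.25
        = 0.352500 + 0.157500 = 0.510000
The terms with overloaded truck present sum to 0.157500, so
  P(overloaded truck | strain alarm, structural fatigue) = 0.157500 / 0.510000 ≈ 0.3088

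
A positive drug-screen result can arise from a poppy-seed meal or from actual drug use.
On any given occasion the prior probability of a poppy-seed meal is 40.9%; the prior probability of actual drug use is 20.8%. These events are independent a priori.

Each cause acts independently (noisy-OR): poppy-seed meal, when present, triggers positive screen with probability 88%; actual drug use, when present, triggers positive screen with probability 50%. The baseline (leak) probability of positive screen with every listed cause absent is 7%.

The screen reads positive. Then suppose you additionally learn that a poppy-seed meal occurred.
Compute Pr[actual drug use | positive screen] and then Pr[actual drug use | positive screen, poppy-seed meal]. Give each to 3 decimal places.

Under noisy-OR, P(positive screen | causes) = 1 − (1−0.07)·∏(1−qᵢ) over the active causes.
By total probability over the 4 (poppy-seed meal, actual drug use) configurations:
  P(positive screen) = 0.07·0.591·0.792 + 0.535·0.591·0.208 + 0.8884·0.409·0.792 + 0.9442·0.409·0.208
        = 0.032765 + 0.065766 + 0.287778 + 0.080325 = 0.466634
The terms with actual drug use present sum to 0.146091, so
  P(actual drug use | positive screen) = 0.146091 / 0.466634 ≈ 0.313

Now also conditioning on poppy-seed meal=true:
By total probability over both values of actual drug use:
  P(positive screen | poppy-seed meal) = 0.8884·0.792 + 0.9442·0.208
        = 0.703613 + 0.196394 = 0.900007
Keeping only the actual drug use-present terms gives 0.196394, so
  P(actual drug use | positive screen, poppy-seed meal) = 0.196394 / 0.900007 ≈ 0.218

Pr[actual drug use | positive screen] ≈ 0.313; Pr[actual drug use | positive screen, poppy-seed meal] ≈ 0.218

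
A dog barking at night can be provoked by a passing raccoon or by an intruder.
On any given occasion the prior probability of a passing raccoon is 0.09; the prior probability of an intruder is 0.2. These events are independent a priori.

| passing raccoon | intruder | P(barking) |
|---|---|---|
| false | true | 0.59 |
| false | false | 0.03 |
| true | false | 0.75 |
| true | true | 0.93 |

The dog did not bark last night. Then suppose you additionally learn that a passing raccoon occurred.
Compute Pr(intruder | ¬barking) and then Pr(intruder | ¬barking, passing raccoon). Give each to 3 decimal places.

Sum P(¬barking|·) weighted by the priors over the 4 (passing raccoon, intruder) configurations:
  P(¬barking) = 0.97·0.91·0.8 + 0.41·0.91·0.2 + 0.25·0.09·0.8 + 0.07·0.09·0.2
        = 0.706160 + 0.074620 + 0.018000 + 0.001260 = 0.800040
The terms with intruder present sum to 0.075880, so
  P(intruder | ¬barking) = 0.075880 / 0.800040 ≈ 0.095

Now also conditioning on passing raccoon=true:
Enumerate both values of intruder and weight by the priors:
  P(¬barking | passing raccoon) = 0.25·0.8 + 0.07·0.2
        = 0.200000 + 0.014000 = 0.214000
Configurations with intruder contribute 0.014000, so
  P(intruder | ¬barking, passing raccoon) = 0.014000 / 0.214000 ≈ 0.065

Pr(intruder | ¬barking) ≈ 0.095; Pr(intruder | ¬barking, passing raccoon) ≈ 0.065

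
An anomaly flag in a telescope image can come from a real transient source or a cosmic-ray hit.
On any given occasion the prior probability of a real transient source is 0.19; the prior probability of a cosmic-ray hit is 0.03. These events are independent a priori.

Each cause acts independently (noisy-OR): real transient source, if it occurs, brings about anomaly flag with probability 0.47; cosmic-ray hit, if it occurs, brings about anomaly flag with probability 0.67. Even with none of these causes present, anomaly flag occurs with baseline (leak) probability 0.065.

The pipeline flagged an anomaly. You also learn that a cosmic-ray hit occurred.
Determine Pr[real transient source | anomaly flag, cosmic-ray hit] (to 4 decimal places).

Under noisy-OR, P(anomaly flag | causes) = 1 − (1−0.065)·∏(1−qᵢ) over the active causes.
Weight on real transient source=true, given the evidence: 0.836469×0.19 = 0.158929
Normalizer over all consistent configurations: 0.69145×0.81 + 0.836469×0.19 = 0.719004
P(real transient source | anomaly flag, cosmic-ray hit) = 0.158929/0.719004 ≈ 0.2210

Pr[real transient source | anomaly flag, cosmic-ray hit] ≈ 0.2210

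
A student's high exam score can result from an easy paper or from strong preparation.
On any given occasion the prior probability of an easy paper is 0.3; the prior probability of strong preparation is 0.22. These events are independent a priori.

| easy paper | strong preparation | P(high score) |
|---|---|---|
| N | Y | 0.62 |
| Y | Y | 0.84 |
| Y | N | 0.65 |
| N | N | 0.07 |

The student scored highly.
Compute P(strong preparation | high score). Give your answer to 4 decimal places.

Enumerate the 4 (easy paper, strong preparation) configurations and weight by the priors:
  P(high score) = 0.07*0.7*0.78 + 0.62*0.7*0.22 + 0.65*0.3*0.78 + 0.84*0.3*0.22
        = 0.038220 + 0.095480 + 0.152100 + 0.055440 = 0.341240
The terms with strong preparation present sum to 0.150920, so
  P(strong preparation | high score) = 0.150920 / 0.341240 ≈ 0.4423

P(strong preparation | high score) ≈ 0.4423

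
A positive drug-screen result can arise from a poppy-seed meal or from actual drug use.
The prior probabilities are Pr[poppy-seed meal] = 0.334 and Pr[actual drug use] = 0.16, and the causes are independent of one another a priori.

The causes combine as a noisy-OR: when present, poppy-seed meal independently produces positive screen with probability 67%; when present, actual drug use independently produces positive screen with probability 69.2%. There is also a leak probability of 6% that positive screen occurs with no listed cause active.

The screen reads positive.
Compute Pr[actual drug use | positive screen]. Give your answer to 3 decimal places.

Pr[actual drug use | positive screen] ≈ 0.353

Under noisy-OR, P(positive screen | causes) = 1 − (1−0.06)·∏(1−qᵢ) over the active causes.
For the numerator, keep only actual drug use=true terms: 0.075709 + 0.048334 = 0.124043
Normalizer over all consistent configurations: 0.06*0.666*0.84 + 0.71048*0.666*0.16 + 0.6898*0.334*0.84 + 0.904458*0.334*0.16 = 0.351139
Posterior = 0.124043 / 0.351139 ≈ 0.353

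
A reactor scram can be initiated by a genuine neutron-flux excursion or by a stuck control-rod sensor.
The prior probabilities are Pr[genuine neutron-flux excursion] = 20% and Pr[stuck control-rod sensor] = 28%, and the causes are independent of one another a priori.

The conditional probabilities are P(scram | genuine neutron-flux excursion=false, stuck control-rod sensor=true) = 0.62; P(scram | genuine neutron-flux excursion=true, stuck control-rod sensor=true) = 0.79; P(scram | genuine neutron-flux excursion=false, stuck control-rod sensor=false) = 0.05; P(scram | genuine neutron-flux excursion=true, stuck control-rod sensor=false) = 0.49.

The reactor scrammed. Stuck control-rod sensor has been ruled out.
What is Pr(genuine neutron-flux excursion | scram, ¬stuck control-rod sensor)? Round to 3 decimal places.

For the numerator, keep only genuine neutron-flux excursion=true terms: 0.49×0.2 = 0.098000
Normalizer over all consistent configurations: 0.05×0.8 + 0.49×0.2 = 0.138000
P(genuine neutron-flux excursion | scram, ¬stuck control-rod sensor) = 0.098000/0.138000 ≈ 0.710

Pr(genuine neutron-flux excursion | scram, ¬stuck control-rod sensor) ≈ 0.710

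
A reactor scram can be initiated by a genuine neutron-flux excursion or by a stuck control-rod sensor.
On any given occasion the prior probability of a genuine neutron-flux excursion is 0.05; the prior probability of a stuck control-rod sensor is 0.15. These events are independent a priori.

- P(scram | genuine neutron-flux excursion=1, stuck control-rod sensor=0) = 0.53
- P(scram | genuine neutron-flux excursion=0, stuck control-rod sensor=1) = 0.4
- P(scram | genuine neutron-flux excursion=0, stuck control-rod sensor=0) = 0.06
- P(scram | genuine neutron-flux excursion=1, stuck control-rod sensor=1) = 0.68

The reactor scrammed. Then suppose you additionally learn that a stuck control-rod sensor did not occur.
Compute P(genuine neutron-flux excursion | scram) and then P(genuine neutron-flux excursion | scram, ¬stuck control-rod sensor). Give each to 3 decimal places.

P(scram) = 0.06*0.95*0.85 + 0.4*0.95*0.15 + 0.53*0.05*0.85 + 0.68*0.05*0.15 = 0.048450 + 0.057000 + 0.022525 + 0.005100 = 0.133075
The genuine neutron-flux excursion-present share is 0.022525 + 0.005100 = 0.027625.
So P(genuine neutron-flux excursion | scram) = 0.027625/0.133075 ≈ 0.208.

With the extra evidence:
Sum P(scram|·) weighted by the priors over both values of genuine neutron-flux excursion:
  P(scram | ¬stuck control-rod sensor) = 0.06*0.95 + 0.53*0.05
        = 0.057000 + 0.026500 = 0.083500
The terms with genuine neutron-flux excursion present sum to 0.026500, so
  P(genuine neutron-flux excursion | scram, ¬stuck control-rod sensor) = 0.026500 / 0.083500 ≈ 0.317
With stuck control-rod sensor excluded, genuine neutron-flux excursion must carry more of the explanatory weight for the scram.

P(genuine neutron-flux excursion | scram) ≈ 0.208; P(genuine neutron-flux excursion | scram, ¬stuck control-rod sensor) ≈ 0.317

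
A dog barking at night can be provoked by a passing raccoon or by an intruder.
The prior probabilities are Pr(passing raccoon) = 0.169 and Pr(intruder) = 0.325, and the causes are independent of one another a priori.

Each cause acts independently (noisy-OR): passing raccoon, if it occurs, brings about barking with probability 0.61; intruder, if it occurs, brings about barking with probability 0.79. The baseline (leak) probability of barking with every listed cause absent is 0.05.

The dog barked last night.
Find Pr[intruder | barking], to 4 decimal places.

Pr[intruder | barking] ≈ 0.7277

Under noisy-OR, P(barking | causes) = 1 − (1−0.05)·∏(1−qᵢ) over the active causes.
P(barking) = 0.05*0.831*0.675 + 0.8005*0.831*0.325 + 0.6295*0.169*0.675 + 0.922195*0.169*0.325 = 0.028046 + 0.216195 + 0.071810 + 0.050652 = 0.366703
Restricting to configurations with intruder present: 0.216195 + 0.050652 = 0.266847.
So P(intruder | barking) = 0.266847/0.366703 ≈ 0.7277.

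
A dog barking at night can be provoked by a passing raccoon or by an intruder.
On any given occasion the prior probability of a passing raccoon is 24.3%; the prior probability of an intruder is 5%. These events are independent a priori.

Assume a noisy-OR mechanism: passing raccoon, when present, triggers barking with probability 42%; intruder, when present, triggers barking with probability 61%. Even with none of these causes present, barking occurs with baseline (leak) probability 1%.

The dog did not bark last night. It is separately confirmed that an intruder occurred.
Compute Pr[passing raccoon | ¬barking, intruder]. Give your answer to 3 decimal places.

Under noisy-OR, P(barking | causes) = 1 − (1−0.01)·∏(1−qᵢ) over the active causes.
Enumerate both values of passing raccoon and weight by the priors:
  P(¬barking | intruder) = 0.3861×0.757 + 0.223938×0.243
        = 0.292278 + 0.054417 = 0.346695
Configurations with passing raccoon contribute 0.054417, so
  P(passing raccoon | ¬barking, intruder) = 0.054417 / 0.346695 ≈ 0.157

Pr[passing raccoon | ¬barking, intruder] ≈ 0.157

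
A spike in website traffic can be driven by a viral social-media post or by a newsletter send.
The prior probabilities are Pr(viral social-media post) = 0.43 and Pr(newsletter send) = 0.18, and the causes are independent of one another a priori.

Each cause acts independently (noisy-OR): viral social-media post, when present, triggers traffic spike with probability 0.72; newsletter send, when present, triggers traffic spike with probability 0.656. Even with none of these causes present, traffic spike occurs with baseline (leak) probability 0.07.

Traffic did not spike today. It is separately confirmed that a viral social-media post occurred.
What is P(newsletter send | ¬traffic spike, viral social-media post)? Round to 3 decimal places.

P(newsletter send | ¬traffic spike, viral social-media post) ≈ 0.070

Under noisy-OR, P(traffic spike | causes) = 1 − (1−0.07)·∏(1−qᵢ) over the active causes.
For the numerator, keep only newsletter send=true terms: 0.089578·0.18 = 0.016124
Normalizer over all consistent configurations: 0.2604·0.82 + 0.089578·0.18 = 0.229652
P(newsletter send | ¬traffic spike, viral social-media post) = 0.016124/0.229652 ≈ 0.070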